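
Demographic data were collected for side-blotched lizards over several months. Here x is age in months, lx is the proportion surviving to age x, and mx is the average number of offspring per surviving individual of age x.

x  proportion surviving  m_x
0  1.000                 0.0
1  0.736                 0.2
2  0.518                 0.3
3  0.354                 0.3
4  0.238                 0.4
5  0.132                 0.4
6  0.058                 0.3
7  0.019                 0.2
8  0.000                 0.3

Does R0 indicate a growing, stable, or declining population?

declining

R0 = Σ lx·mx = 0 + 0.1472 + 0.1554 + 0.1062 + 0.0952 + 0.0528 + 0.0174 + 0.0038 + 0 = 0.578
R0 < 1, so the population is declining.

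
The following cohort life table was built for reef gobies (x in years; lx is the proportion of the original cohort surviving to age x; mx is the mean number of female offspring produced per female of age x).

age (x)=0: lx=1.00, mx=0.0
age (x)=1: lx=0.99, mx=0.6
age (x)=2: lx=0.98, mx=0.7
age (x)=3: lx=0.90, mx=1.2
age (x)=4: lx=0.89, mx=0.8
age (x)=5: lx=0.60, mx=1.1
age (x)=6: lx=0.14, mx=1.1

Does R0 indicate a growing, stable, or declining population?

growing

R0 = Σ lx·mx = 0 + 0.594 + 0.686 + 1.08 + 0.712 + 0.66 + 0.154 = 3.886
R0 > 1, so the population is growing.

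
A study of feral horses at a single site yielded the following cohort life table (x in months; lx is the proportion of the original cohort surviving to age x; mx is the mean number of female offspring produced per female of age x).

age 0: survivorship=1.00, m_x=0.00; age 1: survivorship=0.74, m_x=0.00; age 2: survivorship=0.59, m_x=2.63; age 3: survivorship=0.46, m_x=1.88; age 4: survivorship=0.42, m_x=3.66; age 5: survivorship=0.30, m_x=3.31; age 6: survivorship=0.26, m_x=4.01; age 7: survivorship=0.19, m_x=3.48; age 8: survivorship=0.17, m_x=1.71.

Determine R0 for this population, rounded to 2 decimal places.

lx·mx by age: 0, 0, 1.5517, 0.8648, 1.5372, 0.993, 1.0426, 0.6612, 0.2907
R0 = Σ lx·mx = 6.9412 → 6.94

6.94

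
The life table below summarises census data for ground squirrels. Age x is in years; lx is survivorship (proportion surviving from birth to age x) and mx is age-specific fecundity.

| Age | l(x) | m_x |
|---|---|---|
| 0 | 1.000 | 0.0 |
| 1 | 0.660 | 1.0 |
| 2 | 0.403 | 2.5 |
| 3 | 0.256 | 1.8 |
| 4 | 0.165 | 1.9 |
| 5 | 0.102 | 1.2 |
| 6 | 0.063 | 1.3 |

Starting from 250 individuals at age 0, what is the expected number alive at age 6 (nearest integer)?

16

Expected survivors = N0 · l_6 = 250 × 0.063 = 15.75 → 16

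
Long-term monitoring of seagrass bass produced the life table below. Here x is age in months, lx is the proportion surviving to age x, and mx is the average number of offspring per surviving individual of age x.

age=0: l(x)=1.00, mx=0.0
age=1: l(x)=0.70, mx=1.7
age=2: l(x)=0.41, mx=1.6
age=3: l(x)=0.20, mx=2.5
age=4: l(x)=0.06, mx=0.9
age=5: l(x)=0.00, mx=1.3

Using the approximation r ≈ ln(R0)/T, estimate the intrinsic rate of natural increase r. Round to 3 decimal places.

R0 = Σ lx·mx = 0 + 1.19 + 0.656 + 0.5 + 0.054 + 0 = 2.4
Σ x·lx·mx = 4.218; T = 4.218/2.4 = 1.7575
r ≈ ln(R0)/T = ln(2.4)/1.7575 = 0.49813… → 0.498

0.498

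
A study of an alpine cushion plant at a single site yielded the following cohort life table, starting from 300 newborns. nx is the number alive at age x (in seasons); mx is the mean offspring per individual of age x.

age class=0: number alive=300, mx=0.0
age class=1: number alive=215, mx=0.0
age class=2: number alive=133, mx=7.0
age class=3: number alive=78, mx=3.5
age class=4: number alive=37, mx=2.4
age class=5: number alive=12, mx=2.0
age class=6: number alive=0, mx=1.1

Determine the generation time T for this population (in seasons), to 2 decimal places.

2.40

lx = nx/n0 = nx/300: 1, 0.71667…, 0.44333…, 0.26, 0.12333…, 0.04, 0
lx·mx: 0, 0, 3.103333…, 0.91, 0.296…, 0.08, 0 → R0 = 4.389333…
x·lx·mx: 0, 0, 6.206667…, 2.73, 1.184…, 0.4, 0 → Σ = 10.520667…
T = 10.520667… / 4.389333… = 2.396871… → 2.40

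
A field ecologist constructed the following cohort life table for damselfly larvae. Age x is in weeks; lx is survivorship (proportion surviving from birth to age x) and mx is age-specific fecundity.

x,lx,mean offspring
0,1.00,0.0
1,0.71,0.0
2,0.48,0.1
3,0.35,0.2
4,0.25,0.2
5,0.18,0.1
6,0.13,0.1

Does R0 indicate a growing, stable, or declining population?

R0 = Σ lx·mx = 0 + 0 + 0.048 + 0.07 + 0.05 + 0.018 + 0.013 = 0.199
R0 < 1, so the population is declining.

declining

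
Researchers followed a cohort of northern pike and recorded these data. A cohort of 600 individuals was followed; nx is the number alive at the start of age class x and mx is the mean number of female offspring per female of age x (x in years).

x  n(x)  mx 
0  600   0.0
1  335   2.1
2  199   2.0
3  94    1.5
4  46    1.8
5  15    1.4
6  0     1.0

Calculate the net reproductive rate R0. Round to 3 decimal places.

2.244

lx = nx/n0 = nx/600: 1, 0.55833…, 0.33167…, 0.15667…, 0.07667…, 0.025, 0
lx·mx by age: 0, 1.1725…, 0.663333…, 0.235…, 0.138…, 0.035, 0
R0 = Σ lx·mx = 2.243833… → 2.244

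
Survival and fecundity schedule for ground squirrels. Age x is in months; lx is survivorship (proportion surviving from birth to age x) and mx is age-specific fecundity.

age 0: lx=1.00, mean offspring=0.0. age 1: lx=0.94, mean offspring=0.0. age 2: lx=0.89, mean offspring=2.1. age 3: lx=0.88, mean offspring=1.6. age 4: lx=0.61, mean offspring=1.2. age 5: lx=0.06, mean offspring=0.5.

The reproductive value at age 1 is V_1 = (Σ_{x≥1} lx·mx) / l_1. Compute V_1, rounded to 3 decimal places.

4.297

lx·mx for x ≥ 1: 0, 1.869, 1.408, 0.732, 0.03 → sum = 4.039
V_1 = 4.039 / l_1 = 4.039 / 0.94 = 4.296809… → 4.297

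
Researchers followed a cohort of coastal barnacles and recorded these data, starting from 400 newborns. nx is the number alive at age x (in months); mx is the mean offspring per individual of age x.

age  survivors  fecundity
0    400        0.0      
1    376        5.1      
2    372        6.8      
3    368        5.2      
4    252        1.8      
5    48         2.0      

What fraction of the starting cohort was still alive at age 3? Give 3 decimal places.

l_3 = n_3/n_0 = 368/400 = 0.92 → 0.920

0.920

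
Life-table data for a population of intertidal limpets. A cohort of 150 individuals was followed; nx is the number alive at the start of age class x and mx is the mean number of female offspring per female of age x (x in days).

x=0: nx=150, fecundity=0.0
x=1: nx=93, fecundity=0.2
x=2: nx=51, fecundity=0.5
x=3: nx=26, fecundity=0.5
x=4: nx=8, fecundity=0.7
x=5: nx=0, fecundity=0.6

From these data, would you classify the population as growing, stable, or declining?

declining

lx = nx/n0 = nx/150: 1, 0.62, 0.34, 0.17333…, 0.05333…, 0
R0 = Σ lx·mx = 0 + 0.124 + 0.17 + 0.086667… + 0.037333… + 0 = 0.418…
R0 < 1, so the population is declining.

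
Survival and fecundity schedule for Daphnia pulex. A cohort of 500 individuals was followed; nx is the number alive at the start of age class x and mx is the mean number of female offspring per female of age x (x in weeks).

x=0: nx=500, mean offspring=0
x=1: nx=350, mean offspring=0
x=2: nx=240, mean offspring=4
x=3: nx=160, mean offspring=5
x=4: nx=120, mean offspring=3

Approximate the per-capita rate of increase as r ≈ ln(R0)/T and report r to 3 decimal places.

lx = nx/n0 = nx/500: 1, 0.7, 0.48, 0.32, 0.24
R0 = Σ lx·mx = 0 + 0 + 1.92 + 1.6 + 0.72 = 4.24
Σ x·lx·mx = 11.52; T = 11.52/4.24 = 2.71698…
r ≈ ln(R0)/T = ln(4.24)/2.71698… = 0.53168… → 0.532

0.532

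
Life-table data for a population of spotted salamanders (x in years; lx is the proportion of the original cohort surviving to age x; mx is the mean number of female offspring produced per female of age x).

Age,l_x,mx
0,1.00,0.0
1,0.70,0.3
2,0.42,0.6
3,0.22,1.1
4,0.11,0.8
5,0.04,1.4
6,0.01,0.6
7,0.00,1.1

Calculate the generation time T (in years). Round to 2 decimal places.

2.47

lx·mx: 0, 0.21, 0.252, 0.242, 0.088, 0.056, 0.006, 0 → R0 = 0.854
x·lx·mx: 0, 0.21, 0.504, 0.726, 0.352, 0.28, 0.036, 0 → Σ = 2.108
T = 2.108 / 0.854 = 2.468384… → 2.47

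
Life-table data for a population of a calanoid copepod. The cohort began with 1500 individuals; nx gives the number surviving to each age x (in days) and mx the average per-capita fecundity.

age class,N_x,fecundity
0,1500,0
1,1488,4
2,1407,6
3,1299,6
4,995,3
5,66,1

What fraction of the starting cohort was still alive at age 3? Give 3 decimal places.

l_3 = n_3/n_0 = 1299/1500 = 0.866 → 0.866

0.866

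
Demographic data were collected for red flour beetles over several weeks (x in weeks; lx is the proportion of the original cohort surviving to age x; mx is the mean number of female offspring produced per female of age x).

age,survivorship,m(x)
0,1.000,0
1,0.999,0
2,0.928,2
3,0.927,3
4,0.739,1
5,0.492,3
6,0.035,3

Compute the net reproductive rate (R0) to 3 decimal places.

lx·mx by age: 0, 0, 1.856, 2.781, 0.739, 1.476, 0.105
R0 = Σ lx·mx = 6.957 → 6.957

6.957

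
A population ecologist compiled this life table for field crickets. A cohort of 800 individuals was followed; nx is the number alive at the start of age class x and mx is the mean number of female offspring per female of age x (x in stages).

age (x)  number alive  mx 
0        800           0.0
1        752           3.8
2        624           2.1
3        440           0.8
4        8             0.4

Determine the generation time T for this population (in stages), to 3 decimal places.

lx = nx/n0 = nx/800: 1, 0.94, 0.78, 0.55, 0.01
lx·mx: 0, 3.572, 1.638, 0.44, 0.004 → R0 = 5.654
x·lx·mx: 0, 3.572, 3.276, 1.32, 0.016 → Σ = 8.184
T = 8.184 / 5.654 = 1.447471… → 1.447

1.447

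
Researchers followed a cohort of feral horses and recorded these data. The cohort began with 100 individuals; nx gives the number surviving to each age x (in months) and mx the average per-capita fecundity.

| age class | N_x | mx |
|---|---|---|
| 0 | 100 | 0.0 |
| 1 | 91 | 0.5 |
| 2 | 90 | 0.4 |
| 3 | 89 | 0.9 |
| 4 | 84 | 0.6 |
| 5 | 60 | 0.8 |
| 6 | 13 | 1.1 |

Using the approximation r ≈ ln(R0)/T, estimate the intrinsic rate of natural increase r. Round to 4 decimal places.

lx = nx/n0 = nx/100: 1, 0.91, 0.9, 0.89, 0.84, 0.6, 0.13
R0 = Σ lx·mx = 0 + 0.455 + 0.36 + 0.801 + 0.504 + 0.48 + 0.143 = 2.743
Σ x·lx·mx = 8.852; T = 8.852/2.743 = 3.22712…
r ≈ ln(R0)/T = ln(2.743)/3.22712… = 0.312679… → 0.3127

0.3127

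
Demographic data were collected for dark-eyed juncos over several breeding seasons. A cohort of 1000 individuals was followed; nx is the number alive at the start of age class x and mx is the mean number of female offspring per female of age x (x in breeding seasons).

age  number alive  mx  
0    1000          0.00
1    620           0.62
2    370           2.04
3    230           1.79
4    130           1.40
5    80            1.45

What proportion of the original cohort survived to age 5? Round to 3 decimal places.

0.080

l_5 = n_5/n_0 = 80/1000 = 0.08 → 0.080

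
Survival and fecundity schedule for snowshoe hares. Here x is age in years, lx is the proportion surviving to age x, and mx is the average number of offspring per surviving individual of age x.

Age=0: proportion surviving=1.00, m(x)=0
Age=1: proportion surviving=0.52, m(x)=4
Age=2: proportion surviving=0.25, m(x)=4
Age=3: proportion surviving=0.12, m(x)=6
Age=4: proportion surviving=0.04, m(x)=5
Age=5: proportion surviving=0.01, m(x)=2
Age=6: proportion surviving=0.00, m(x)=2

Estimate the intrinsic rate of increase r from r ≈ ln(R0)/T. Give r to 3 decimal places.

R0 = Σ lx·mx = 0 + 2.08 + 1 + 0.72 + 0.2 + 0.02 + 0 = 4.02
Σ x·lx·mx = 7.14; T = 7.14/4.02 = 1.77612…
r ≈ ln(R0)/T = ln(4.02)/1.77612… = 0.78333… → 0.783

0.783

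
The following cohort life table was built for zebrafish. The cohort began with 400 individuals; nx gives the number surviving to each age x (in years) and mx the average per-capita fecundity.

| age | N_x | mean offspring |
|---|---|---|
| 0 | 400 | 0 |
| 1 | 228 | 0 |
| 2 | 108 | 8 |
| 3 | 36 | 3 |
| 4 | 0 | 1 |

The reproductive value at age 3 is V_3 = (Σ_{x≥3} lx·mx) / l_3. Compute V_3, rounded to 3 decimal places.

3.000

lx = nx/n0 = nx/400: 1, 0.57, 0.27, 0.09, 0
lx·mx for x ≥ 3: 0.27, 0 → sum = 0.27
V_3 = 0.27 / l_3 = 0.27 / 0.09 = 3 → 3.000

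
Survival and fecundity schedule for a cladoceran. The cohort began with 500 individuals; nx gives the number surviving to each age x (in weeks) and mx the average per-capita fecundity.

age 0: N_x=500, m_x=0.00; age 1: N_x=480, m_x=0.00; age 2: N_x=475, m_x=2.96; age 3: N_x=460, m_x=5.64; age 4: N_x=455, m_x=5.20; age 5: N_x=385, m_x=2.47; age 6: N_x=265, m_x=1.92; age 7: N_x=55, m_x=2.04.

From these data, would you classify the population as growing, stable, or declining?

growing

lx = nx/n0 = nx/500: 1, 0.96, 0.95, 0.92, 0.91, 0.77, 0.53, 0.11
R0 = Σ lx·mx = 0 + 0 + 2.812 + 5.1888 + 4.732 + 1.9019 + 1.0176 + 0.2244 = 15.8767
R0 > 1, so the population is growing.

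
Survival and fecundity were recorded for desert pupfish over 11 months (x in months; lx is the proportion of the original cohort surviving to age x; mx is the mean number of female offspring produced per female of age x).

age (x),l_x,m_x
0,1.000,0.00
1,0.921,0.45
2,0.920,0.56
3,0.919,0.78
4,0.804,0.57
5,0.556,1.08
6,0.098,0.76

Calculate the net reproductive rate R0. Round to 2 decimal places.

2.78

lx·mx by age: 0, 0.41445, 0.5152, 0.71682, 0.45828, 0.60048, 0.07448
R0 = Σ lx·mx = 2.77971 → 2.78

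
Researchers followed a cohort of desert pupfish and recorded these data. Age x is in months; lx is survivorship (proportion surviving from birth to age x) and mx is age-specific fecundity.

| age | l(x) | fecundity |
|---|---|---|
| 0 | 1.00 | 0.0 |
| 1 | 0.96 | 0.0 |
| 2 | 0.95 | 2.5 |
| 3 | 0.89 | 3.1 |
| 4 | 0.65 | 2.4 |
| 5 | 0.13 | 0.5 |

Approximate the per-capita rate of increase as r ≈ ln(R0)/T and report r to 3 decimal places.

0.659

R0 = Σ lx·mx = 0 + 0 + 2.375 + 2.759 + 1.56 + 0.065 = 6.759
Σ x·lx·mx = 19.592; T = 19.592/6.759 = 2.89865…
r ≈ ln(R0)/T = ln(6.759)/2.89865… = 0.65923… → 0.659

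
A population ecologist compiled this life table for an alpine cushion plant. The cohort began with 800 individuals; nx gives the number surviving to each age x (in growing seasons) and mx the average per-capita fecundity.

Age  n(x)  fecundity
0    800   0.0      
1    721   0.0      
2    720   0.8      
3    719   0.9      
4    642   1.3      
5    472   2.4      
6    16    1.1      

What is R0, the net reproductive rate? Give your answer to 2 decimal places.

lx = nx/n0 = nx/800: 1, 0.90125, 0.9, 0.89875, 0.8025, 0.59, 0.02
lx·mx by age: 0, 0, 0.72, 0.808875, 1.04325, 1.416, 0.022
R0 = Σ lx·mx = 4.010125 → 4.01

4.01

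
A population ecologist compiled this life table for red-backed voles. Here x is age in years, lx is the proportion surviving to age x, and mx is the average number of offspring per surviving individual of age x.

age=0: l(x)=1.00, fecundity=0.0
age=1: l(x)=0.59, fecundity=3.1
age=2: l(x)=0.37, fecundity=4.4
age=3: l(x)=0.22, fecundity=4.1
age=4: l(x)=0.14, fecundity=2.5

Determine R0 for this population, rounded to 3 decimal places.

4.709

lx·mx by age: 0, 1.829, 1.628, 0.902, 0.35
R0 = Σ lx·mx = 4.709 → 4.709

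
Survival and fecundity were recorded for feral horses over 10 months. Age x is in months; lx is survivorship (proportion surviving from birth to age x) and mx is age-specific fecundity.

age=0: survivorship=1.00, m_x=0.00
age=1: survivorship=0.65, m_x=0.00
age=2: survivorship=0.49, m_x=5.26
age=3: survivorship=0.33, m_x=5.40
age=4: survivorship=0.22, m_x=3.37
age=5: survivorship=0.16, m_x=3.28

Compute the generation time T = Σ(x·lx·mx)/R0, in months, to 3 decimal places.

2.860

lx·mx: 0, 0, 2.5774, 1.782, 0.7414, 0.5248 → R0 = 5.6256
x·lx·mx: 0, 0, 5.1548, 5.346, 2.9656, 2.624 → Σ = 16.0904
T = 16.0904 / 5.6256 = 2.86021… → 2.860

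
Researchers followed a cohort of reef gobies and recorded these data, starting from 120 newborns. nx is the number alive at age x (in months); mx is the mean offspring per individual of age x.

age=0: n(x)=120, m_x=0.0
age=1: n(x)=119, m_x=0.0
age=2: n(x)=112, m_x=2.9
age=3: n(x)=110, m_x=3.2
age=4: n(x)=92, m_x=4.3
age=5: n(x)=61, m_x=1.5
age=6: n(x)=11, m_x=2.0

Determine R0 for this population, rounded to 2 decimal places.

9.88

lx = nx/n0 = nx/120: 1, 0.99167…, 0.93333…, 0.91667…, 0.76667…, 0.50833…, 0.09167…
lx·mx by age: 0, 0, 2.706667…, 2.933333…, 3.296667…, 0.7625…, 0.183333…
R0 = Σ lx·mx = 9.8825… → 9.88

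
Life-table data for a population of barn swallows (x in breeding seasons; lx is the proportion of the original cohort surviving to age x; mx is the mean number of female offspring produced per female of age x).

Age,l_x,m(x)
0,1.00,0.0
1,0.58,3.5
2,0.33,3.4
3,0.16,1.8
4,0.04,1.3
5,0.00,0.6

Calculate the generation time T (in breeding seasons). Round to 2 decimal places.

lx·mx: 0, 2.03, 1.122, 0.288, 0.052, 0 → R0 = 3.492
x·lx·mx: 0, 2.03, 2.244, 0.864, 0.208, 0 → Σ = 5.346
T = 5.346 / 3.492 = 1.530928… → 1.53

1.53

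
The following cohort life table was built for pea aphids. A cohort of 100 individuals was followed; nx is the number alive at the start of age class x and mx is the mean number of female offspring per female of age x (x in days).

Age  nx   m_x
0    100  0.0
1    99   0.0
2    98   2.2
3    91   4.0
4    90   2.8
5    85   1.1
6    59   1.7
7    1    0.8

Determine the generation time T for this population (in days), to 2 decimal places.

lx = nx/n0 = nx/100: 1, 0.99, 0.98, 0.91, 0.9, 0.85, 0.59, 0.01
lx·mx: 0, 0, 2.156, 3.64, 2.52, 0.935, 1.003, 0.008 → R0 = 10.262
x·lx·mx: 0, 0, 4.312, 10.92, 10.08, 4.675, 6.018, 0.056 → Σ = 36.061
T = 36.061 / 10.262 = 3.514032… → 3.51

3.51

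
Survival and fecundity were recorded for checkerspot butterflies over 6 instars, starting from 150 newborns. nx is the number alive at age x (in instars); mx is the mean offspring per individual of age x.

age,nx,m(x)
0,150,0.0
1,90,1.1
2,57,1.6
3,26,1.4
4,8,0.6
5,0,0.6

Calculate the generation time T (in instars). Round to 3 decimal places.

lx = nx/n0 = nx/150: 1, 0.6, 0.38, 0.17333…, 0.05333…, 0
lx·mx: 0, 0.66, 0.608, 0.242667…, 0.032…, 0 → R0 = 1.542667…
x·lx·mx: 0, 0.66, 1.216, 0.728…, 0.128…, 0 → Σ = 2.732…
T = 2.732… / 1.542667… = 1.770959… → 1.771

1.771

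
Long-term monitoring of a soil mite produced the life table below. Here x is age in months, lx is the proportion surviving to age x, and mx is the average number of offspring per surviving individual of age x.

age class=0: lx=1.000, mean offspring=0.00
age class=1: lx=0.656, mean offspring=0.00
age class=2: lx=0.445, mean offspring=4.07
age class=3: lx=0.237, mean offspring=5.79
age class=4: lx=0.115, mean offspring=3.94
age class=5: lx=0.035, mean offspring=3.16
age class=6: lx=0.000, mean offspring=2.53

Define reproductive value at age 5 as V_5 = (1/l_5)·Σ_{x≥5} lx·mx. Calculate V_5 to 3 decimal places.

3.160

lx·mx for x ≥ 5: 0.1106, 0 → sum = 0.1106
V_5 = 0.1106 / l_5 = 0.1106 / 0.035 = 3.16 → 3.160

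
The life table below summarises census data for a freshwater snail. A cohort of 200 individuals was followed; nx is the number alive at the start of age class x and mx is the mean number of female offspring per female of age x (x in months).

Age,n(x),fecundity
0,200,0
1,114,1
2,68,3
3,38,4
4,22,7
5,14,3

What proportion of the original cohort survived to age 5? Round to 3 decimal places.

0.070

l_5 = n_5/n_0 = 14/200 = 0.07 → 0.070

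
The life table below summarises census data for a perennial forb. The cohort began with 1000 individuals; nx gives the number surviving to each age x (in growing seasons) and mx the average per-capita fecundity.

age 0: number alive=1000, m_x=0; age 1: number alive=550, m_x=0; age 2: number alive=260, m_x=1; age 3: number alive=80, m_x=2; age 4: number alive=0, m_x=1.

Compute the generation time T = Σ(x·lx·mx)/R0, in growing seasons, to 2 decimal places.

2.38

lx = nx/n0 = nx/1000: 1, 0.55, 0.26, 0.08, 0
lx·mx: 0, 0, 0.26, 0.16, 0 → R0 = 0.42
x·lx·mx: 0, 0, 0.52, 0.48, 0 → Σ = 1
T = 1 / 0.42 = 2.380952… → 2.38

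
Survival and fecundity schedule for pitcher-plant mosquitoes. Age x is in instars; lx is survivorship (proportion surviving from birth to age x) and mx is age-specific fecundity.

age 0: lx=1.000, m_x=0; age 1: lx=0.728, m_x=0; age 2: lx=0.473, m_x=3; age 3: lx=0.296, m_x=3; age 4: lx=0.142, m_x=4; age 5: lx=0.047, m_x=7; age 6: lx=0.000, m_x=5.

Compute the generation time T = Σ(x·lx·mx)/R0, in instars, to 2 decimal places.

lx·mx: 0, 0, 1.419, 0.888, 0.568, 0.329, 0 → R0 = 3.204
x·lx·mx: 0, 0, 2.838, 2.664, 2.272, 1.645, 0 → Σ = 9.419
T = 9.419 / 3.204 = 2.939763… → 2.94

2.94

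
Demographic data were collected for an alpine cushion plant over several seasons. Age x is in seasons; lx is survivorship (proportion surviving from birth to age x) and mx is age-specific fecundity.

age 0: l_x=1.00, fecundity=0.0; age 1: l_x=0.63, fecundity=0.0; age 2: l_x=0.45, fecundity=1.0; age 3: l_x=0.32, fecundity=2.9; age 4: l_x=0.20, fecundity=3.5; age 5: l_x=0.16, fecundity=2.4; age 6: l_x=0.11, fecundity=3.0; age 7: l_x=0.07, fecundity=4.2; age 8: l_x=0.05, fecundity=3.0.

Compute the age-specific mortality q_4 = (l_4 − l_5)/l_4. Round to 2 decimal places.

q_4 = (l_4 − l_5) / l_4 = (0.2 − 0.16) / 0.2
     = 0.04 / 0.2 = 0.2 → 0.20

0.20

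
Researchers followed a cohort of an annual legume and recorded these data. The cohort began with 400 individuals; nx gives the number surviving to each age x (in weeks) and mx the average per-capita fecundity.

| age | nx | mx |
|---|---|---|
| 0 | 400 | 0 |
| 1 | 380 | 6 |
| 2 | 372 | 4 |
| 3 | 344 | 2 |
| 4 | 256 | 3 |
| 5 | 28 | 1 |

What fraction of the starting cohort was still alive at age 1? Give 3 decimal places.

l_1 = n_1/n_0 = 380/400 = 0.95 → 0.950

0.950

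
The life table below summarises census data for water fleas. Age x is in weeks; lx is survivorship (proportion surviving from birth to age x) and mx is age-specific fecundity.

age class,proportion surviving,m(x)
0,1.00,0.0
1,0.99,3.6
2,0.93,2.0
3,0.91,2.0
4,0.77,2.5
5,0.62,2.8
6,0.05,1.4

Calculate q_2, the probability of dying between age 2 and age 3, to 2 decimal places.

0.02

q_2 = (l_2 − l_3) / l_2 = (0.93 − 0.91) / 0.93
     = 0.02 / 0.93 = 0.021505… → 0.02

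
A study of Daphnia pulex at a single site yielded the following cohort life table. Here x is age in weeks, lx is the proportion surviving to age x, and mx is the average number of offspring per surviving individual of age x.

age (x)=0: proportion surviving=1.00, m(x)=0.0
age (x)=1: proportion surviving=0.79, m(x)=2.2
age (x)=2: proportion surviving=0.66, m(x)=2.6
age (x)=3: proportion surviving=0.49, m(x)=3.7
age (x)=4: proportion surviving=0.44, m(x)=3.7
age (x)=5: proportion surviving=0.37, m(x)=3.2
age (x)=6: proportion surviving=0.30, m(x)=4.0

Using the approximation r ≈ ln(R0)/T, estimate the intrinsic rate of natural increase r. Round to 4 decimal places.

R0 = Σ lx·mx = 0 + 1.738 + 1.716 + 1.813 + 1.628 + 1.184 + 1.2 = 9.279
Σ x·lx·mx = 30.241; T = 30.241/9.279 = 3.25908…
r ≈ ln(R0)/T = ln(9.279)/3.25908… = 0.683553… → 0.6836

0.6836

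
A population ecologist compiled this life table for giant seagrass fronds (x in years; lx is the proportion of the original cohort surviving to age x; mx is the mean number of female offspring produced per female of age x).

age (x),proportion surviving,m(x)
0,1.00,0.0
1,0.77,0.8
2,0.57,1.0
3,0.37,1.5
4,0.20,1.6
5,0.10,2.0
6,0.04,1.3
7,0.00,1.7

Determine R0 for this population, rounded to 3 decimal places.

2.313

lx·mx by age: 0, 0.616, 0.57, 0.555, 0.32, 0.2, 0.052, 0
R0 = Σ lx·mx = 2.313 → 2.313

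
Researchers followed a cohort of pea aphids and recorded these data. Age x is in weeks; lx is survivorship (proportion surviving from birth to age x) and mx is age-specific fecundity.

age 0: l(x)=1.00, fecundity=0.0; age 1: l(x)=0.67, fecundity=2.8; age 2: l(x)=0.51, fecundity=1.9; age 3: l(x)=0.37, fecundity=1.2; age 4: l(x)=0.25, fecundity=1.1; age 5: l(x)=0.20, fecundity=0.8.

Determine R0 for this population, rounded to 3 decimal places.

lx·mx by age: 0, 1.876, 0.969, 0.444, 0.275, 0.16
R0 = Σ lx·mx = 3.724 → 3.724

3.724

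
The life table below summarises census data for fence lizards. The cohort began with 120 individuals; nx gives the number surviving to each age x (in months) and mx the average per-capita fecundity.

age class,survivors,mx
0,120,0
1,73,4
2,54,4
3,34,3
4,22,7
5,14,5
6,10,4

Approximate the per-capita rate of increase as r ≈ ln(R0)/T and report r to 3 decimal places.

lx = nx/n0 = nx/120: 1, 0.60833…, 0.45, 0.28333…, 0.18333…, 0.11667…, 0.08333…
R0 = Σ lx·mx = 0 + 2.43333… + 1.8 + 0.85… + 1.28333… + 0.58333… + 0.33333… = 7.283333…
Σ x·lx·mx = 18.633333…; T = 18.633333…/7.283333… = 2.55835…
r ≈ ln(R0)/T = ln(7.283333…)/2.55835… = 0.77612… → 0.776

0.776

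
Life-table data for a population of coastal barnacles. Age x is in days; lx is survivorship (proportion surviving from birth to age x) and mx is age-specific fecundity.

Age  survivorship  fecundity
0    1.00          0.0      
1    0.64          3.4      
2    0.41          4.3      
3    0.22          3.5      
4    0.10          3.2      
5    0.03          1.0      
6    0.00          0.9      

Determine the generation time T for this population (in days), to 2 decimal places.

1.87

lx·mx: 0, 2.176, 1.763, 0.77, 0.32, 0.03, 0 → R0 = 5.059
x·lx·mx: 0, 2.176, 3.526, 2.31, 1.28, 0.15, 0 → Σ = 9.442
T = 9.442 / 5.059 = 1.866377… → 1.87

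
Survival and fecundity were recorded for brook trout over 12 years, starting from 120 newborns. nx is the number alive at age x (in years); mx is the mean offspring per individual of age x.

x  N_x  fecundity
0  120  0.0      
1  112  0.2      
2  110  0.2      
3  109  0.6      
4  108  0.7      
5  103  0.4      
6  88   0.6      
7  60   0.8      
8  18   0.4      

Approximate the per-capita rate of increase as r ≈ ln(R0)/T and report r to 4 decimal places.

0.2316

lx = nx/n0 = nx/120: 1, 0.93333…, 0.91667…, 0.90833…, 0.9, 0.85833…, 0.73333…, 0.5, 0.15
R0 = Σ lx·mx = 0 + 0.18667… + 0.18333… + 0.545… + 0.63 + 0.34333… + 0.44… + 0.4 + 0.06 = 2.788333…
Σ x·lx·mx = 12.345…; T = 12.345…/2.788333… = 4.42738…
r ≈ ln(R0)/T = ln(2.788333…)/4.42738… = 0.231614… → 0.2316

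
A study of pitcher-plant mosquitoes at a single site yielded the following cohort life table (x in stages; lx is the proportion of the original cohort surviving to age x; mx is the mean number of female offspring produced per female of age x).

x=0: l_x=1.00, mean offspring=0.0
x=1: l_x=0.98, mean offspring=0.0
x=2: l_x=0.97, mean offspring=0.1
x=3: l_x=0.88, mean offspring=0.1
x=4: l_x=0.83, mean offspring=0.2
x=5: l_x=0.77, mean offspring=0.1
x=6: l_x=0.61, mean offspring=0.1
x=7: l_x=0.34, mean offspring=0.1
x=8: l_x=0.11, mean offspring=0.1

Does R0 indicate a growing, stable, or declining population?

declining

R0 = Σ lx·mx = 0 + 0 + 0.097 + 0.088 + 0.166 + 0.077 + 0.061 + 0.034 + 0.011 = 0.534
R0 < 1, so the population is declining.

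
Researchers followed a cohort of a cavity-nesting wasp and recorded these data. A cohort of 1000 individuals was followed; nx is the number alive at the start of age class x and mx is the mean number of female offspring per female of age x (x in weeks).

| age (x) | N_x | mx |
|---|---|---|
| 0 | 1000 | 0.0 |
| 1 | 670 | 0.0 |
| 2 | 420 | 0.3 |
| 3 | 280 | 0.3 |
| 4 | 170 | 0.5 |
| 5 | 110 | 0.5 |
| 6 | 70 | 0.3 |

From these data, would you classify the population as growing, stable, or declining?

lx = nx/n0 = nx/1000: 1, 0.67, 0.42, 0.28, 0.17, 0.11, 0.07
R0 = Σ lx·mx = 0 + 0 + 0.126 + 0.084 + 0.085 + 0.055 + 0.021 = 0.371
R0 < 1, so the population is declining.

declining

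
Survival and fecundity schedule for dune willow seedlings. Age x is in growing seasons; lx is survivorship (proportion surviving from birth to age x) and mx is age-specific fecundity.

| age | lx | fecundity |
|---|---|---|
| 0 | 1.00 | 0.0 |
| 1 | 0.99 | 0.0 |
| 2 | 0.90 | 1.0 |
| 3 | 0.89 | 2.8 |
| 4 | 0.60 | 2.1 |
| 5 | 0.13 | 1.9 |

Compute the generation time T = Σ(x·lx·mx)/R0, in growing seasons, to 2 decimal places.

3.17

lx·mx: 0, 0, 0.9, 2.492, 1.26, 0.247 → R0 = 4.899
x·lx·mx: 0, 0, 1.8, 7.476, 5.04, 1.235 → Σ = 15.551
T = 15.551 / 4.899 = 3.174321… → 3.17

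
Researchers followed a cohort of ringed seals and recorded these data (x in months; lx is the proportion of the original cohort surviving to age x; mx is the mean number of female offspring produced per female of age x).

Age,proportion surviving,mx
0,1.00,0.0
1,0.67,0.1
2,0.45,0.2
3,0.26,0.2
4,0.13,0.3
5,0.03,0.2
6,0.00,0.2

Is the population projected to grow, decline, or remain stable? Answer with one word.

declining

R0 = Σ lx·mx = 0 + 0.067 + 0.09 + 0.052 + 0.039 + 0.006 + 0 = 0.254
R0 < 1, so the population is declining.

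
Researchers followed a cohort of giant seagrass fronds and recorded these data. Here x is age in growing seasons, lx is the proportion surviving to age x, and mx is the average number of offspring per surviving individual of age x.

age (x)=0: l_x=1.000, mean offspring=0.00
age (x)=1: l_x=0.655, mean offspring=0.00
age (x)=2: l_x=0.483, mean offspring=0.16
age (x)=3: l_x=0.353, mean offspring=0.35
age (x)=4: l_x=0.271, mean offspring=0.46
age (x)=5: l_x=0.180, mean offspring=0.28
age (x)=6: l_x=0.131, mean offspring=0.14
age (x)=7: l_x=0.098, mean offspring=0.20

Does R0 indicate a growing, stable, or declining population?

declining

R0 = Σ lx·mx = 0 + 0 + 0.07728 + 0.12355 + 0.12466 + 0.0504 + 0.01834 + 0.0196 = 0.41383
R0 < 1, so the population is declining.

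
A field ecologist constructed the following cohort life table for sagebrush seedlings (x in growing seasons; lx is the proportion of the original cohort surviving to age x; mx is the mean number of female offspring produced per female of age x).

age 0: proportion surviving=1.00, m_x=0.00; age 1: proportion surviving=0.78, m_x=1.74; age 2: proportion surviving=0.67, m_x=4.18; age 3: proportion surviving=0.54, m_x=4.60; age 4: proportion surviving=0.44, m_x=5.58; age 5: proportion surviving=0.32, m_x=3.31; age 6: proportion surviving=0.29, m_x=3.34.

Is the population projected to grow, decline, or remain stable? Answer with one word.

R0 = Σ lx·mx = 0 + 1.3572 + 2.8006 + 2.484 + 2.4552 + 1.0592 + 0.9686 = 11.1248
R0 > 1, so the population is growing.

growing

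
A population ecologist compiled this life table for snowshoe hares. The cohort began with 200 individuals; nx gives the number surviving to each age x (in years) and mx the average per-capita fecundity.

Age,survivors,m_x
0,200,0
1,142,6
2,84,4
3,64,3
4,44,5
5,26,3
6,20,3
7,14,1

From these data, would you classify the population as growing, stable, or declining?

lx = nx/n0 = nx/200: 1, 0.71, 0.42, 0.32, 0.22, 0.13, 0.1, 0.07
R0 = Σ lx·mx = 0 + 4.26 + 1.68 + 0.96 + 1.1 + 0.39 + 0.3 + 0.07 = 8.76
R0 > 1, so the population is growing.

growing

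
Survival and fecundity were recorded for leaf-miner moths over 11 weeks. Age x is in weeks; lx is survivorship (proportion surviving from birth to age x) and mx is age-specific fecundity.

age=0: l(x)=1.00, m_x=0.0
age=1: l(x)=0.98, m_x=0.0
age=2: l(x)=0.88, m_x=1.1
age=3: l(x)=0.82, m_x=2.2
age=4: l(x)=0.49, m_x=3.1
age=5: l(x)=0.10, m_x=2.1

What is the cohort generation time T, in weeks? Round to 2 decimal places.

lx·mx: 0, 0, 0.968, 1.804, 1.519, 0.21 → R0 = 4.501
x·lx·mx: 0, 0, 1.936, 5.412, 6.076, 1.05 → Σ = 14.474
T = 14.474 / 4.501 = 3.21573… → 3.22

3.22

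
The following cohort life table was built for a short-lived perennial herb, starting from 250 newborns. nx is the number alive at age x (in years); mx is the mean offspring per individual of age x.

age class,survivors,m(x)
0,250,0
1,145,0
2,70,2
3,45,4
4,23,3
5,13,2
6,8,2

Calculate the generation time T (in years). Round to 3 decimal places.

3.067

lx = nx/n0 = nx/250: 1, 0.58, 0.28, 0.18, 0.092, 0.052, 0.032
lx·mx: 0, 0, 0.56, 0.72, 0.276, 0.104, 0.064 → R0 = 1.724
x·lx·mx: 0, 0, 1.12, 2.16, 1.104, 0.52, 0.384 → Σ = 5.288
T = 5.288 / 1.724 = 3.067285… → 3.067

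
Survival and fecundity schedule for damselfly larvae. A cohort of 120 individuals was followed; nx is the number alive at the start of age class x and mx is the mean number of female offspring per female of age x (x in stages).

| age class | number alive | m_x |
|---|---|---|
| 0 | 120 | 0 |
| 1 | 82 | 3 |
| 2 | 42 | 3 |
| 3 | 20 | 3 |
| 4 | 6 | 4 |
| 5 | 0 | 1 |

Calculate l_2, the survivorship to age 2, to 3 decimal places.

l_2 = n_2/n_0 = 42/120 = 0.35 → 0.350

0.350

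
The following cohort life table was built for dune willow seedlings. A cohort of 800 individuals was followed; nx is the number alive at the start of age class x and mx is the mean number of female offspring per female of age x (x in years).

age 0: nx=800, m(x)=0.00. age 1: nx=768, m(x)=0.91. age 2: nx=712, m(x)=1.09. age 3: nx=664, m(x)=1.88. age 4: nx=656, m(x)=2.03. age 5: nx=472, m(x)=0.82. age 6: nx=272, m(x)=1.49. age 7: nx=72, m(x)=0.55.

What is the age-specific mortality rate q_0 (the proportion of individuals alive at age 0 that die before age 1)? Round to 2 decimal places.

0.04

lx = nx/n0 = nx/800: 1, 0.96, 0.89, 0.83, 0.82, 0.59, 0.34, 0.09
q_0 = (l_0 − l_1) / l_0 = (1 − 0.96) / 1
     = 0.04 / 1 = 0.04 → 0.04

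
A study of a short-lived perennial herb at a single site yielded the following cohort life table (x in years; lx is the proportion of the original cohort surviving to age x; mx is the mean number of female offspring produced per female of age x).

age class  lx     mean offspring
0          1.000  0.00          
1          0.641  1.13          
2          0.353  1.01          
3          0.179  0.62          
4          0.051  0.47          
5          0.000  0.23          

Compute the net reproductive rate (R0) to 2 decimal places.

lx·mx by age: 0, 0.72433, 0.35653, 0.11098, 0.02397, 0
R0 = Σ lx·mx = 1.21581 → 1.22

1.22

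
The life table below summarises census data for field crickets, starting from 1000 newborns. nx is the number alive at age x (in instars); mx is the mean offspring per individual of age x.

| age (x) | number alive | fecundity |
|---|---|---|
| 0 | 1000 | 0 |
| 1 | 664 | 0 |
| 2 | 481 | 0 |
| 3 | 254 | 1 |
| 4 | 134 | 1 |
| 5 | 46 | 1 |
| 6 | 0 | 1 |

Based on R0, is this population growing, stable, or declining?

declining

lx = nx/n0 = nx/1000: 1, 0.664, 0.481, 0.254, 0.134, 0.046, 0
R0 = Σ lx·mx = 0 + 0 + 0 + 0.254 + 0.134 + 0.046 + 0 = 0.434
R0 < 1, so the population is declining.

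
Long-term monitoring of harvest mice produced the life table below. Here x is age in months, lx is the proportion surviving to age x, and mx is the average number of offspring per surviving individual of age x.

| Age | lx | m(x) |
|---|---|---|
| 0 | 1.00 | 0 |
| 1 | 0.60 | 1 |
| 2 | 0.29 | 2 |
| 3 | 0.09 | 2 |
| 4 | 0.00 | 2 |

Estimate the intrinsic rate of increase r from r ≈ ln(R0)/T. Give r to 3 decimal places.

R0 = Σ lx·mx = 0 + 0.6 + 0.58 + 0.18 + 0 = 1.36
Σ x·lx·mx = 2.3; T = 2.3/1.36 = 1.69118…
r ≈ ln(R0)/T = ln(1.36)/1.69118… = 0.18182… → 0.182

0.182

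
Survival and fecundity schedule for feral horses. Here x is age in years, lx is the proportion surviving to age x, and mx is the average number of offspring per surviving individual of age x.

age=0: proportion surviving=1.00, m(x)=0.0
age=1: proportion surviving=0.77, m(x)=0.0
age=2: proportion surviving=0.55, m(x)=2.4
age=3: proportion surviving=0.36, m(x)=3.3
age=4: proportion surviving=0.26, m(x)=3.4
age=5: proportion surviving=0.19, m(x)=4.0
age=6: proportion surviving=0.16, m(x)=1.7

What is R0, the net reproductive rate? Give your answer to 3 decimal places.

lx·mx by age: 0, 0, 1.32, 1.188, 0.884, 0.76, 0.272
R0 = Σ lx·mx = 4.424 → 4.424

4.424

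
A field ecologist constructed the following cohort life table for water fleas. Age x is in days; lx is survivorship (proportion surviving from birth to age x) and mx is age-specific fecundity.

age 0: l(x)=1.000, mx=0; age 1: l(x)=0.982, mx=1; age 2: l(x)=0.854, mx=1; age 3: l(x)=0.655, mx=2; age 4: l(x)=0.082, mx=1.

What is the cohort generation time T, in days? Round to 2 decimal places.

2.15

lx·mx: 0, 0.982, 0.854, 1.31, 0.082 → R0 = 3.228
x·lx·mx: 0, 0.982, 1.708, 3.93, 0.328 → Σ = 6.948
T = 6.948 / 3.228 = 2.152416… → 2.15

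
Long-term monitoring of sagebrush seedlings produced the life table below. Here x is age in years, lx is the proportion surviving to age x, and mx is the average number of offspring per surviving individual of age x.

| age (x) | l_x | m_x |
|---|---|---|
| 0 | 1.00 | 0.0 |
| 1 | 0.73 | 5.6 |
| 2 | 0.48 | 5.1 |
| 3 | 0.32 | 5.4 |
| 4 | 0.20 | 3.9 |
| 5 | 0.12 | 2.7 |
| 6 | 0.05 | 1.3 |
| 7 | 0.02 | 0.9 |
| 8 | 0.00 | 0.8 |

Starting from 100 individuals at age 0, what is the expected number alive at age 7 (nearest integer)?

Expected survivors = N0 · l_7 = 100 × 0.02 = 2 → 2

2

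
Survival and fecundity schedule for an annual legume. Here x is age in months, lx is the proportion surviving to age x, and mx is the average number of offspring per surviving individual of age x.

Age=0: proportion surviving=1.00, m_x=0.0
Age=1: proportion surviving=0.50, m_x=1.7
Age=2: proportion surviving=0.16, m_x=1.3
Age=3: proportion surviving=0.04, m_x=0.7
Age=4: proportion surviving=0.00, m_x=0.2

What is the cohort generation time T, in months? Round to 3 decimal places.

lx·mx: 0, 0.85, 0.208, 0.028, 0 → R0 = 1.086
x·lx·mx: 0, 0.85, 0.416, 0.084, 0 → Σ = 1.35
T = 1.35 / 1.086 = 1.243094… → 1.243

1.243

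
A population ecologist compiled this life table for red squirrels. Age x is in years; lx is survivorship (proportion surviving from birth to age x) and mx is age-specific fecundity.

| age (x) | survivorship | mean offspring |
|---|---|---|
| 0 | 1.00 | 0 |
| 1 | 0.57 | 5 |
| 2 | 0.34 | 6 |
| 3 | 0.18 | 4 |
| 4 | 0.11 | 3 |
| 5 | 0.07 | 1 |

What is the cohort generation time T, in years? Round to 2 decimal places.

1.79

lx·mx: 0, 2.85, 2.04, 0.72, 0.33, 0.07 → R0 = 6.01
x·lx·mx: 0, 2.85, 4.08, 2.16, 1.32, 0.35 → Σ = 10.76
T = 10.76 / 6.01 = 1.790349… → 1.79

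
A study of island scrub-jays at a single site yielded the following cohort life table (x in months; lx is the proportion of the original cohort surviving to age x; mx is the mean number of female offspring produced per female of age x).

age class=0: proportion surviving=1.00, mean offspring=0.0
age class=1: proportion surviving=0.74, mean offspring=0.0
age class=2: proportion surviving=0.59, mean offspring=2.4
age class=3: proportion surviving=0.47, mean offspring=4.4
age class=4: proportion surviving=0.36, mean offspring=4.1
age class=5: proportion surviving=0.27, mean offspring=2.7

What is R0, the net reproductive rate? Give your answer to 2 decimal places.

lx·mx by age: 0, 0, 1.416, 2.068, 1.476, 0.729
R0 = Σ lx·mx = 5.689 → 5.69

5.69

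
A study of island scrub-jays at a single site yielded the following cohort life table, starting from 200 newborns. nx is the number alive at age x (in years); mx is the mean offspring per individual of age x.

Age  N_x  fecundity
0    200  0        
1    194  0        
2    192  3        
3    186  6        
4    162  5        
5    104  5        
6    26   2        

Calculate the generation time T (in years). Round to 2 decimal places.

3.47

lx = nx/n0 = nx/200: 1, 0.97, 0.96, 0.93, 0.81, 0.52, 0.13
lx·mx: 0, 0, 2.88, 5.58, 4.05, 2.6, 0.26 → R0 = 15.37
x·lx·mx: 0, 0, 5.76, 16.74, 16.2, 13, 1.56 → Σ = 53.26
T = 53.26 / 15.37 = 3.465192… → 3.47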